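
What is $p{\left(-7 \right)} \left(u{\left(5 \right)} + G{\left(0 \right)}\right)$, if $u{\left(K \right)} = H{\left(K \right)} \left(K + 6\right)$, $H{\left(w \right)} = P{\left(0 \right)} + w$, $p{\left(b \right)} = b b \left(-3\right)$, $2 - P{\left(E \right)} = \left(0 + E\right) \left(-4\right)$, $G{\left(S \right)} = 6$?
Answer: $-12201$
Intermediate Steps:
$P{\left(E \right)} = 2 + 4 E$ ($P{\left(E \right)} = 2 - \left(0 + E\right) \left(-4\right) = 2 - E \left(-4\right) = 2 - - 4 E = 2 + 4 E$)
$p{\left(b \right)} = - 3 b^{2}$ ($p{\left(b \right)} = b^{2} \left(-3\right) = - 3 b^{2}$)
$H{\left(w \right)} = 2 + w$ ($H{\left(w \right)} = \left(2 + 4 \cdot 0\right) + w = \left(2 + 0\right) + w = 2 + w$)
$u{\left(K \right)} = \left(2 + K\right) \left(6 + K\right)$ ($u{\left(K \right)} = \left(2 + K\right) \left(K + 6\right) = \left(2 + K\right) \left(6 + K\right)$)
$p{\left(-7 \right)} \left(u{\left(5 \right)} + G{\left(0 \right)}\right) = - 3 \left(-7\right)^{2} \left(\left(2 + 5\right) \left(6 + 5\right) + 6\right) = \left(-3\right) 49 \left(7 \cdot 11 + 6\right) = - 147 \left(77 + 6\right) = \left(-147\right) 83 = -12201$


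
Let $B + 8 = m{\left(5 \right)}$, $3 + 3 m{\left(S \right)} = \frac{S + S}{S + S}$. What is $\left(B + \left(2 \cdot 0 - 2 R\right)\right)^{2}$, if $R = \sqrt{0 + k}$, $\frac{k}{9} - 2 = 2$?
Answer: $\frac{3844}{9} \approx 427.11$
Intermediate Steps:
$k = 36$ ($k = 18 + 9 \cdot 2 = 18 + 18 = 36$)
$m{\left(S \right)} = - \frac{2}{3}$ ($m{\left(S \right)} = -1 + \frac{\left(S + S\right) \frac{1}{S + S}}{3} = -1 + \frac{2 S \frac{1}{2 S}}{3} = -1 + \frac{1}{3} \cdot 1 = -1 + \frac{1}{3} = - \frac{2}{3}$)
$B = - \frac{26}{3}$ ($B = -8 - \frac{2}{3} = - \frac{26}{3} \approx -8.6667$)
$R = 6$ ($R = \sqrt{0 + 36} = \sqrt{36} = 6$)
$\left(B + \left(2 \cdot 0 - 2 R\right)\right)^{2} = \left(- \frac{26}{3} + \left(2 \cdot 0 - 12\right)\right)^{2} = \left(- \frac{26}{3} + \left(0 - 12\right)\right)^{2} = \left(- \frac{26}{3} - 12\right)^{2} = \left(- \frac{62}{3}\right)^{2} = \frac{3844}{9}$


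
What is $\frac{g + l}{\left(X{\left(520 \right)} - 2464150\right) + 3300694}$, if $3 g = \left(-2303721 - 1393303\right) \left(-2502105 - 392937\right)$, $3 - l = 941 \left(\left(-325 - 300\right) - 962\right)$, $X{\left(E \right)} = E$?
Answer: $\frac{1783840705853}{418532} \approx 4.2621 \cdot 10^{6}$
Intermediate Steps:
$l = 1493370$ ($l = 3 - 941 \left(\left(-325 - 300\right) - 962\right) = 3 - 941 \left(-625 - 962\right) = 3 - 941 \left(-1587\right) = 3 - -1493367 = 3 + 1493367 = 1493370$)
$g = 3567679918336$ ($g = \frac{\left(-2303721 - 1393303\right) \left(-2502105 - 392937\right)}{3} = \frac{\left(-3697024\right) \left(-2895042\right)}{3} = \frac{1}{3} \cdot 10703039755008 = 3567679918336$)
$\frac{g + l}{\left(X{\left(520 \right)} - 2464150\right) + 3300694} = \frac{3567679918336 + 1493370}{\left(520 - 2464150\right) + 3300694} = \frac{3567681411706}{\left(520 - 2464150\right) + 3300694} = \frac{3567681411706}{-2463630 + 3300694} = \frac{3567681411706}{837064} = 3567681411706 \cdot \frac{1}{837064} = \frac{1783840705853}{418532}$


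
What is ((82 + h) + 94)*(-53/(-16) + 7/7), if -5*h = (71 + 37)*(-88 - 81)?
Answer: 330027/20 ≈ 16501.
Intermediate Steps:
h = 18252/5 (h = -(71 + 37)*(-88 - 81)/5 = -108*(-169)/5 = -1/5*(-18252) = 18252/5 ≈ 3650.4)
((82 + h) + 94)*(-53/(-16) + 7/7) = ((82 + 18252/5) + 94)*(-53/(-16) + 7/7) = (18662/5 + 94)*(-53*(-1/16) + 7*(1/7)) = 19132*(53/16 + 1)/5 = (19132/5)*(69/16) = 330027/20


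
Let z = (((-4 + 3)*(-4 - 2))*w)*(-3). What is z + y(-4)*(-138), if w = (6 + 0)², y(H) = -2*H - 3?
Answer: -1338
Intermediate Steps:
y(H) = -3 - 2*H
w = 36 (w = 6² = 36)
z = -648 (z = (((-4 + 3)*(-4 - 2))*36)*(-3) = (-1*(-6)*36)*(-3) = (6*36)*(-3) = 216*(-3) = -648)
z + y(-4)*(-138) = -648 + (-3 - 2*(-4))*(-138) = -648 + (-3 + 8)*(-138) = -648 + 5*(-138) = -648 - 690 = -1338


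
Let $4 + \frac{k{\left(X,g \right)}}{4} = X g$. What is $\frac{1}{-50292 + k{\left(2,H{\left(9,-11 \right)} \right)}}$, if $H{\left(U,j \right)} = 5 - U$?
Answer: $- \frac{1}{50340} \approx -1.9865 \cdot 10^{-5}$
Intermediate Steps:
$k{\left(X,g \right)} = -16 + 4 X g$
$\frac{1}{-50292 + k{\left(2,H{\left(9,-11 \right)} \right)}} = \frac{1}{-50292 + \left(-16 + 4 \cdot 2 \left(5 - 9\right)\right)} = \frac{1}{-50292 + \left(-16 + 4 \cdot 2 \left(-4\right)\right)} = \frac{1}{-50292 - 48} = \frac{1}{-50340} = - \frac{1}{50340}$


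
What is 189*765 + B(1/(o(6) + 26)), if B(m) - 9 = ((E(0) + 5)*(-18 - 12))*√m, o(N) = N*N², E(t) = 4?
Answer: 144594 - 135*√2/11 ≈ 1.4458e+5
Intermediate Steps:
o(N) = N³
B(m) = 9 - 270*√m (B(m) = 9 + ((4 + 5)*(-18 - 12))*√m = 9 + (9*(-30))*√m = 9 - 270*√m)
189*765 + B(1/(o(6) + 26)) = 189*765 + (9 - 270/√(6³ + 26)) = 144585 + (9 - 270/√(216 + 26)) = 144585 + (9 - 270*√2/22) = 144585 + (9 - 135*√2/11) = 144594 - 135*√2/11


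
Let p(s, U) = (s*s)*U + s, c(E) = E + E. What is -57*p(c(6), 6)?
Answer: -49932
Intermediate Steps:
c(E) = 2*E
p(s, U) = s + U*s² (p(s, U) = s²*U + s = U*s² + s = s + U*s²)
-57*p(c(6), 6) = -57*2*6*(1 + 6*(2*6)) = -684*(1 + 6*12) = -684*(1 + 72) = -684*73 = -57*876 = -49932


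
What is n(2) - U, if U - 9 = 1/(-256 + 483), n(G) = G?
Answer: -1590/227 ≈ -7.0044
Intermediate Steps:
U = 2044/227 (U = 9 + 1/(-256 + 483) = 9 + 1/227 = 2044/227 ≈ 9.0044)
n(2) - U = 2 - 1*2044/227 = 2 - 2044/227 = -1590/227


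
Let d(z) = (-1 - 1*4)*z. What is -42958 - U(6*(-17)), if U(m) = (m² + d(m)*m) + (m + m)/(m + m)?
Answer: -1343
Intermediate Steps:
d(z) = -5*z (d(z) = (-1 - 4)*z = -5*z)
U(m) = 1 - 4*m² (U(m) = (m² + (-5*m)*m) + (m + m)/(m + m) = (m² - 5*m²) + (2*m)/((2*m)) = -4*m² + (2*m)*(1/(2*m)) = -4*m² + 1 = 1 - 4*m²)
-42958 - U(6*(-17)) = -42958 - (1 - 4*(6*(-17))²) = -42958 - (1 - 4*(-102)²) = -42958 - (1 - 4*10404) = -42958 - (1 - 41616) = -42958 - 1*(-41615) = -42958 + 41615 = -1343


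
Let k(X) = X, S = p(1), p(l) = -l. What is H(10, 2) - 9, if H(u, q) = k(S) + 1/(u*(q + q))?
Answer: -399/40 ≈ -9.9750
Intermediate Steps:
S = -1 (S = -1*1 = -1)
H(u, q) = -1 + 1/(2*q*u) (H(u, q) = -1 + 1/(u*(q + q)) = -1 + 1/(u*(2*q)) = -1 + 1/(2*q*u))
H(10, 2) - 9 = (-1 + (1/2)/(2*10)) - 9 = (-1 + (1/2)*(1/2)*(1/10)) - 9 = (-1 + 1/40) - 9 = -39/40 - 9 = -399/40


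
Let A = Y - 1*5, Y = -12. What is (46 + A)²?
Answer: 841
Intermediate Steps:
A = -17 (A = -12 - 1*5 = -12 - 5 = -17)
(46 + A)² = (46 - 17)² = 29² = 841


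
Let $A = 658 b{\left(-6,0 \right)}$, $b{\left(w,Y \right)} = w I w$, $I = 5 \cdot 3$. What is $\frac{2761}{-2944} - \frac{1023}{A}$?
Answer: $- \frac{41002093}{43585920} \approx -0.94072$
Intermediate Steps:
$I = 15$
$b{\left(w,Y \right)} = 15 w^{2}$ ($b{\left(w,Y \right)} = w 15 w = 15 w w = 15 w^{2}$)
$A = 355320$ ($A = 658 \cdot 15 \left(-6\right)^{2} = 658 \cdot 15 \cdot 36 = 658 \cdot 540 = 355320$)
$\frac{2761}{-2944} - \frac{1023}{A} = \frac{2761}{-2944} - \frac{1023}{355320} = 2761 \left(- \frac{1}{2944}\right) - \frac{341}{118440} = - \frac{2761}{2944} - \frac{341}{118440} = - \frac{41002093}{43585920}$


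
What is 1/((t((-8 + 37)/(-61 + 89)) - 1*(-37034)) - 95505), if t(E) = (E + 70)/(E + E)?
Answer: -58/3389329 ≈ -1.7113e-5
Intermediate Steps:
t(E) = (70 + E)/(2*E) (t(E) = (70 + E)/((2*E)) = (70 + E)*(1/(2*E)) = (70 + E)/(2*E))
1/((t((-8 + 37)/(-61 + 89)) - 1*(-37034)) - 95505) = 1/(((70 + (-8 + 37)/(-61 + 89))/(2*(((-8 + 37)/(-61 + 89)))) - 1*(-37034)) - 95505) = 1/(((70 + 29/28)/(2*((29/28))) + 37034) - 95505) = 1/(((70 + 29*(1/28))/(2*((29*(1/28)))) + 37034) - 95505) = 1/(((70 + 29/28)/(2*(29/28)) + 37034) - 95505) = 1/(((1/2)*(28/29)*(1989/28) + 37034) - 95505) = 1/((1989/58 + 37034) - 95505) = 1/(2149961/58 - 95505) = 1/(-3389329/58) = -58/3389329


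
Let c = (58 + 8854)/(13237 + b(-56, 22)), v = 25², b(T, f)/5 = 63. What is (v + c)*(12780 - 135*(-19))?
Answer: 739255140/77 ≈ 9.6007e+6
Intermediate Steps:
b(T, f) = 315 (b(T, f) = 5*63 = 315)
v = 625
c = 557/847 (c = (58 + 8854)/(13237 + 315) = 8912/13552 = 8912*(1/13552) = 557/847 ≈ 0.65761)
(v + c)*(12780 - 135*(-19)) = (625 + 557/847)*(12780 - 135*(-19)) = 529932*(12780 + 2565)/847 = (529932/847)*15345 = 739255140/77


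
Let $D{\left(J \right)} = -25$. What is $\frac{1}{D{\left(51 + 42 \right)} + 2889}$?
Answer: $\frac{1}{2864} \approx 0.00034916$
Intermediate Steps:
$\frac{1}{D{\left(51 + 42 \right)} + 2889} = \frac{1}{-25 + 2889} = \frac{1}{2864}$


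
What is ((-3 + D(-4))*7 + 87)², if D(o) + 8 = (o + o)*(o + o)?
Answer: 209764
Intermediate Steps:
D(o) = -8 + 4*o² (D(o) = -8 + (o + o)*(o + o) = -8 + (2*o)*(2*o) = -8 + 4*o²)
((-3 + D(-4))*7 + 87)² = ((-3 + (-8 + 4*(-4)²))*7 + 87)² = ((-3 + (-8 + 4*16))*7 + 87)² = ((-3 + (-8 + 64))*7 + 87)² = ((-3 + 56)*7 + 87)² = (53*7 + 87)² = (371 + 87)² = 458² = 209764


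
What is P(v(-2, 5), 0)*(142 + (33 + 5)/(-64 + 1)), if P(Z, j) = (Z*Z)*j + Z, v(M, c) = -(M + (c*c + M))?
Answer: -8908/3 ≈ -2969.3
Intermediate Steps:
v(M, c) = -c² - 2*M (v(M, c) = -(M + (c² + M)) = -(M + (M + c²)) = -(c² + 2*M) = -c² - 2*M)
P(Z, j) = Z + j*Z² (P(Z, j) = Z²*j + Z = j*Z² + Z = Z + j*Z²)
P(v(-2, 5), 0)*(142 + (33 + 5)/(-64 + 1)) = ((-1*5² - 2*(-2))*(1 + (-1*5² - 2*(-2))*0))*(142 + (33 + 5)/(-64 + 1)) = ((-1*25 + 4)*(1 + (-1*25 + 4)*0))*(142 + 38/(-63)) = ((-25 + 4)*(1 + (-25 + 4)*0))*(142 + 38*(-1/63)) = (-21*(1 - 21*0))*(142 - 38/63) = -21*(1 + 0)*(8908/63) = -21*1*(8908/63) = -21*8908/63 = -8908/3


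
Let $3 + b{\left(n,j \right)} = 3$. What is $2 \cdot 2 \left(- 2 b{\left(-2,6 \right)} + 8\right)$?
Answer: $32$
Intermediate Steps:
$b{\left(n,j \right)} = 0$ ($b{\left(n,j \right)} = -3 + 3 = 0$)
$2 \cdot 2 \left(- 2 b{\left(-2,6 \right)} + 8\right) = 2 \cdot 2 \left(\left(-2\right) 0 + 8\right) = 4 \left(0 + 8\right) = 4 \cdot 8 = 32$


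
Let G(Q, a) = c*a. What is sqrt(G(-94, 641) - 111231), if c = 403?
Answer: 2*sqrt(36773) ≈ 383.53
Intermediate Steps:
G(Q, a) = 403*a
sqrt(G(-94, 641) - 111231) = sqrt(403*641 - 111231) = sqrt(258323 - 111231) = sqrt(147092) = 2*sqrt(36773)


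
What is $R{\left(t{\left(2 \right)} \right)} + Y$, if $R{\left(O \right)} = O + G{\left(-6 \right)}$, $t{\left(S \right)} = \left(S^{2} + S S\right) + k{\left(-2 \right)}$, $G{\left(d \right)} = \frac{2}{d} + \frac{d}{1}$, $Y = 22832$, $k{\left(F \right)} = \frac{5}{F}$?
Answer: $\frac{136987}{6} \approx 22831.0$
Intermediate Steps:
$G{\left(d \right)} = d + \frac{2}{d}$ ($G{\left(d \right)} = \frac{2}{d} + d 1 = \frac{2}{d} + d = d + \frac{2}{d}$)
$t{\left(S \right)} = - \frac{5}{2} + 2 S^{2}$ ($t{\left(S \right)} = \left(S^{2} + S S\right) + \frac{5}{-2} = \left(S^{2} + S^{2}\right) + 5 \left(- \frac{1}{2}\right) = 2 S^{2} - \frac{5}{2} = - \frac{5}{2} + 2 S^{2}$)
$R{\left(O \right)} = - \frac{19}{3} + O$ ($R{\left(O \right)} = O - \left(6 - \frac{2}{-6}\right) = O + \left(-6 + 2 \left(- \frac{1}{6}\right)\right) = O - \frac{19}{3} = - \frac{19}{3} + O$)
$R{\left(t{\left(2 \right)} \right)} + Y = \left(- \frac{19}{3} - \left(\frac{5}{2} - 2 \cdot 2^{2}\right)\right) + 22832 = \left(- \frac{19}{3} + \left(- \frac{5}{2} + 2 \cdot 4\right)\right) + 22832 = \left(- \frac{19}{3} + \left(- \frac{5}{2} + 8\right)\right) + 22832 = \left(- \frac{19}{3} + \frac{11}{2}\right) + 22832 = - \frac{5}{6} + 22832 = \frac{136987}{6}$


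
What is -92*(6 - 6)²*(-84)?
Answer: 0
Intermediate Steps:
-92*(6 - 6)²*(-84) = -92*0²*(-84) = -92*0*(-84) = 0*(-84) = 0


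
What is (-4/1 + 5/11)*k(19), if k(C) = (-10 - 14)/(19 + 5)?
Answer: 39/11 ≈ 3.5455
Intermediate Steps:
k(C) = -1 (k(C) = -24/24 = -24*1/24 = -1)
(-4/1 + 5/11)*k(19) = (-4/1 + 5/11)*(-1) = (-4*1 + 5*(1/11))*(-1) = (-4 + 5/11)*(-1) = -39/11*(-1) = 39/11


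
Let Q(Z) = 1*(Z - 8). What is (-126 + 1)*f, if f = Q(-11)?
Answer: 2375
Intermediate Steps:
Q(Z) = -8 + Z (Q(Z) = 1*(-8 + Z) = -8 + Z)
f = -19 (f = -8 - 11 = -19)
(-126 + 1)*f = (-126 + 1)*(-19) = -125*(-19) = 2375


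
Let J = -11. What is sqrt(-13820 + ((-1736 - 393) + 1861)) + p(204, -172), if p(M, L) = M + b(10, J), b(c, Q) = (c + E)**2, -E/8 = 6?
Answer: 1648 + 2*I*sqrt(3522) ≈ 1648.0 + 118.69*I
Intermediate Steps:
E = -48 (E = -8*6 = -48)
b(c, Q) = (-48 + c)**2 (b(c, Q) = (c - 48)**2 = (-48 + c)**2)
p(M, L) = 1444 + M (p(M, L) = M + (-48 + 10)**2 = M + (-38)**2 = M + 1444 = 1444 + M)
sqrt(-13820 + ((-1736 - 393) + 1861)) + p(204, -172) = sqrt(-13820 + ((-1736 - 393) + 1861)) + (1444 + 204) = sqrt(-13820 + (-2129 + 1861)) + 1648 = sqrt(-13820 - 268) + 1648 = sqrt(-14088) + 1648 = 2*I*sqrt(3522) + 1648 = 1648 + 2*I*sqrt(3522)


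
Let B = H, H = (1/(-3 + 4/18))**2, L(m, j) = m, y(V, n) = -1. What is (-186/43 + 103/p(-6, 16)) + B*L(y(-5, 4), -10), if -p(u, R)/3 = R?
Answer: -8515309/1290000 ≈ -6.6010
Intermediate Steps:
p(u, R) = -3*R
H = 81/625 (H = (1/(-3 + 4*(1/18)))**2 = (1/(-3 + 2/9))**2 = (1/(-25/9))**2 = (-9/25)**2 = 81/625 ≈ 0.12960)
B = 81/625 ≈ 0.12960
(-186/43 + 103/p(-6, 16)) + B*L(y(-5, 4), -10) = (-186/43 + 103/((-3*16))) + (81/625)*(-1) = (-186*1/43 + 103/(-48)) - 81/625 = (-186/43 + 103*(-1/48)) - 81/625 = (-186/43 - 103/48) - 81/625 = -13357/2064 - 81/625 = -8515309/1290000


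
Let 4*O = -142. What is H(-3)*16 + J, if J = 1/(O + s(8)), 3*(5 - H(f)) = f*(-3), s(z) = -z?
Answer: 2782/87 ≈ 31.977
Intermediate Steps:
H(f) = 5 + f (H(f) = 5 - f*(-3)/3 = 5 - (-1)*f = 5 + f)
O = -71/2 (O = (¼)*(-142) = -71/2 ≈ -35.500)
J = -2/87 (J = 1/(-71/2 - 1*8) = 1/(-71/2 - 8) = 1/(-87/2) = -2/87 ≈ -0.022988)
H(-3)*16 + J = (5 - 3)*16 - 2/87 = 2*16 - 2/87 = 32 - 2/87 = 2782/87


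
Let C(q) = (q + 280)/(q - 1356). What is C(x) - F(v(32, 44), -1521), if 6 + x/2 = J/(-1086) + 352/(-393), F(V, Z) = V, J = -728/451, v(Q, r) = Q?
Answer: -353688343447/10986039400 ≈ -32.194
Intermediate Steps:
J = -728/451 (J = -728*1/451 = -728/451 ≈ -1.6142)
x = -442344652/32080983 (x = -12 + 2*(-728/451/(-1086) + 352/(-393)) = -12 + 2*(-728/451*(-1/1086) + 352*(-1/393)) = -12 + 2*(364/244893 - 352/393) = -12 + 2*(-28686428/32080983) = -12 - 57372856/32080983 = -442344652/32080983 ≈ -13.788)
C(q) = (280 + q)/(-1356 + q)
C(x) - F(v(32, 44), -1521) = (280 - 442344652/32080983)/(-1356 - 442344652/32080983) - 1*32 = (8540330588/32080983)/(-43944157600/32080983) - 32 = -32080983/43944157600*8540330588/32080983 - 32 = -2135082647/10986039400 - 32 = -353688343447/10986039400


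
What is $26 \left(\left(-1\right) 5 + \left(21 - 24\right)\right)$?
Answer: $-208$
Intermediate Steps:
$26 \left(\left(-1\right) 5 + \left(21 - 24\right)\right) = 26 \left(-5 - 3\right) = 26 \left(-8\right) = -208$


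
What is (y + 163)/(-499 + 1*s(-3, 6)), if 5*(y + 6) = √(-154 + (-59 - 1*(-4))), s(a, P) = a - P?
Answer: -157/508 - I*√209/2540 ≈ -0.30906 - 0.0056917*I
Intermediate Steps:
y = -6 + I*√209/5 (y = -6 + √(-154 + (-59 - 1*(-4)))/5 = -6 + √(-154 + (-59 + 4))/5 = -6 + √(-154 - 55)/5 = -6 + √(-209)/5 = -6 + (I*√209)/5 = -6 + I*√209/5 ≈ -6.0 + 2.8914*I)
(y + 163)/(-499 + 1*s(-3, 6)) = ((-6 + I*√209/5) + 163)/(-499 + 1*(-3 - 1*6)) = (157 + I*√209/5)/(-499 + 1*(-3 - 6)) = (157 + I*√209/5)/(-499 + 1*(-9)) = (157 + I*√209/5)/(-499 - 9) = (157 + I*√209/5)/(-508) = (157 + I*√209/5)*(-1/508) = -157/508 - I*√209/2540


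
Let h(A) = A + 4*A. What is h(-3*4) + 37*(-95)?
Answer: -3575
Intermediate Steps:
h(A) = 5*A
h(-3*4) + 37*(-95) = 5*(-3*4) + 37*(-95) = 5*(-12) - 3515 = -60 - 3515 = -3575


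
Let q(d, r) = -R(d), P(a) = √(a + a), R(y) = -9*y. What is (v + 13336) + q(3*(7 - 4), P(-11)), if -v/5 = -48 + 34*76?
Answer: 737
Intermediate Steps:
v = -12680 (v = -5*(-48 + 34*76) = -5*(-48 + 2584) = -5*2536 = -12680)
P(a) = √2*√a (P(a) = √(2*a) = √2*√a)
q(d, r) = 9*d (q(d, r) = -(-9)*d = 9*d)
(v + 13336) + q(3*(7 - 4), P(-11)) = (-12680 + 13336) + 9*(3*(7 - 4)) = 656 + 9*(3*3) = 656 + 9*9 = 656 + 81 = 737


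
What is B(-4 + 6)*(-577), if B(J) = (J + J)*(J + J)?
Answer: -9232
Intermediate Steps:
B(J) = 4*J**2 (B(J) = (2*J)*(2*J) = 4*J**2)
B(-4 + 6)*(-577) = (4*(-4 + 6)**2)*(-577) = (4*2**2)*(-577) = (4*4)*(-577) = 16*(-577) = -9232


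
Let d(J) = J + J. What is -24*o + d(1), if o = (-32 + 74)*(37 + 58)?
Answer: -95758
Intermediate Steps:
d(J) = 2*J
o = 3990 (o = 42*95 = 3990)
-24*o + d(1) = -24*3990 + 2*1 = -95760 + 2 = -95758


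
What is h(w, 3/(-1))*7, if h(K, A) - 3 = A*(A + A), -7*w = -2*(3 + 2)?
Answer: 147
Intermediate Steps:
w = 10/7 (w = -(-2)*(3 + 2)/7 = -(-2)*5/7 = -⅐*(-10) = 10/7 ≈ 1.4286)
h(K, A) = 3 + 2*A² (h(K, A) = 3 + A*(A + A) = 3 + A*(2*A) = 3 + 2*A²)
h(w, 3/(-1))*7 = (3 + 2*(3/(-1))²)*7 = (3 + 2*(3*(-1))²)*7 = (3 + 2*(-3)²)*7 = (3 + 2*9)*7 = (3 + 18)*7 = 21*7 = 147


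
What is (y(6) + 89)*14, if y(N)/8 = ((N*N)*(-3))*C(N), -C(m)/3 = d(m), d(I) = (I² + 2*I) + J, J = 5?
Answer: 1924510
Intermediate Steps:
d(I) = 5 + I² + 2*I (d(I) = (I² + 2*I) + 5 = 5 + I² + 2*I)
C(m) = -15 - 6*m - 3*m² (C(m) = -3*(5 + m² + 2*m) = -15 - 6*m - 3*m²)
y(N) = -24*N²*(-15 - 6*N - 3*N²) (y(N) = 8*(((N*N)*(-3))*(-15 - 6*N - 3*N²)) = 8*((N²*(-3))*(-15 - 6*N - 3*N²)) = 8*((-3*N²)*(-15 - 6*N - 3*N²)) = 8*(-3*N²*(-15 - 6*N - 3*N²)) = -24*N²*(-15 - 6*N - 3*N²))
(y(6) + 89)*14 = (72*6²*(5 + 6² + 2*6) + 89)*14 = (72*36*(5 + 36 + 12) + 89)*14 = (72*36*53 + 89)*14 = (137376 + 89)*14 = 137465*14 = 1924510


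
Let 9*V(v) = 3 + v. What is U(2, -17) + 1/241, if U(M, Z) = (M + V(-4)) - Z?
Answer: 40979/2169 ≈ 18.893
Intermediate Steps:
V(v) = ⅓ + v/9 (V(v) = (3 + v)/9 = ⅓ + v/9)
U(M, Z) = -⅑ + M - Z (U(M, Z) = (M + (⅓ + (⅑)*(-4))) - Z = (M + (⅓ - 4/9)) - Z = (M - ⅑) - Z = (-⅑ + M) - Z = -⅑ + M - Z)
U(2, -17) + 1/241 = (-⅑ + 2 - 1*(-17)) + 1/241 = (-⅑ + 2 + 17) + 1/241 = 170/9 + 1/241 = 40979/2169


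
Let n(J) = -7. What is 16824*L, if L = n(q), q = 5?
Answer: -117768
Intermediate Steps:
L = -7
16824*L = 16824*(-7) = -117768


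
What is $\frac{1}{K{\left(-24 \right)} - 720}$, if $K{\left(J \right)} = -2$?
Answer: $- \frac{1}{722} \approx -0.001385$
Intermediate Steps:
$\frac{1}{K{\left(-24 \right)} - 720} = \frac{1}{-2 - 720} = \frac{1}{-722} = - \frac{1}{722}$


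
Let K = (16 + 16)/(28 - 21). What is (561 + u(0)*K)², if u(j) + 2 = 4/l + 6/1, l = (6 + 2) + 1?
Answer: 1341244129/3969 ≈ 3.3793e+5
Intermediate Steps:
l = 9 (l = 8 + 1 = 9)
K = 32/7 ≈ 4.5714
u(j) = 40/9 (u(j) = -2 + (4/9 + 6/1) = -2 + (4*(⅑) + 6*1) = -2 + (4/9 + 6) = -2 + 58/9 = 40/9)
(561 + u(0)*K)² = (561 + (40/9)*(32/7))² = (561 + 1280/63)² = (36623/63)² = 1341244129/3969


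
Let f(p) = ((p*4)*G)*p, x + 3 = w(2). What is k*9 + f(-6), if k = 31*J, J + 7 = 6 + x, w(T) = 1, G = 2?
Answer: -549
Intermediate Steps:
x = -2 (x = -3 + 1 = -2)
J = -3 (J = -7 + (6 - 2) = -7 + 4 = -3)
f(p) = 8*p² (f(p) = ((p*4)*2)*p = ((4*p)*2)*p = (8*p)*p = 8*p²)
k = -93 (k = 31*(-3) = -93)
k*9 + f(-6) = -93*9 + 8*(-6)² = -837 + 8*36 = -837 + 288 = -549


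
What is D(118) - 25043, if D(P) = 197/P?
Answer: -2954877/118 ≈ -25041.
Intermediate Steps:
D(118) - 25043 = 197/118 - 25043 = -2954877/118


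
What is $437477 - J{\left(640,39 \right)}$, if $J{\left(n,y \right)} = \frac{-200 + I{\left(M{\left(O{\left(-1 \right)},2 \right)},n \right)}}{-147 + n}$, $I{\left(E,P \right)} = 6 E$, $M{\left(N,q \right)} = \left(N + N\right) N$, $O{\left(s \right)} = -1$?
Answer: $\frac{215676349}{493} \approx 4.3748 \cdot 10^{5}$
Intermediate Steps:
$M{\left(N,q \right)} = 2 N^{2}$ ($M{\left(N,q \right)} = 2 N N = 2 N^{2}$)
$J{\left(n,y \right)} = - \frac{188}{-147 + n}$ ($J{\left(n,y \right)} = \frac{-200 + 6 \cdot 2 \left(-1\right)^{2}}{-147 + n} = \frac{-200 + 6 \cdot 2 \cdot 1}{-147 + n} = \frac{-200 + 6 \cdot 2}{-147 + n} = \frac{-200 + 12}{-147 + n} = - \frac{188}{-147 + n}$)
$437477 - J{\left(640,39 \right)} = 437477 - - \frac{188}{-147 + 640} = 437477 - - \frac{188}{493} = 437477 + \frac{188}{493} = \frac{215676349}{493}$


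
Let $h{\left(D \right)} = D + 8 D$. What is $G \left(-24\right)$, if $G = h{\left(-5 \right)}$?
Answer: $1080$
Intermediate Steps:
$h{\left(D \right)} = 9 D$
$G = -45$ ($G = 9 \left(-5\right) = -45$)
$G \left(-24\right) = \left(-45\right) \left(-24\right) = 1080$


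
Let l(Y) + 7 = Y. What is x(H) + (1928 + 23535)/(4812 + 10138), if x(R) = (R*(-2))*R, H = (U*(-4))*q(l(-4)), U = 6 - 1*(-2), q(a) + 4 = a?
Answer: -6888934537/14950 ≈ -4.6080e+5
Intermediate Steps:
l(Y) = -7 + Y
q(a) = -4 + a
U = 8 (U = 6 + 2 = 8)
H = 480 (H = (8*(-4))*(-4 + (-7 - 4)) = -32*(-4 - 11) = -32*(-15) = 480)
x(R) = -2*R² (x(R) = (-2*R)*R = -2*R²)
x(H) + (1928 + 23535)/(4812 + 10138) = -2*480² + (1928 + 23535)/(4812 + 10138) = -2*230400 + 25463/14950 = -460800 + 25463*(1/14950) = -460800 + 25463/14950 = -6888934537/14950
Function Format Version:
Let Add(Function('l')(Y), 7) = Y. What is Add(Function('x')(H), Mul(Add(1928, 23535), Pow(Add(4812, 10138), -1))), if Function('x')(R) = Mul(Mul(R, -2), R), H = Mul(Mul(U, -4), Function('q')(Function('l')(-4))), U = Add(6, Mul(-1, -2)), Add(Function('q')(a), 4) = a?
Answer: Rational(-6888934537, 14950) ≈ -4.6080e+5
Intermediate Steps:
Function('l')(Y) = Add(-7, Y)
Function('q')(a) = Add(-4, a)
U = 8 (U = Add(6, 2) = 8)
H = 480 (H = Mul(Mul(8, -4), Add(-4, Add(-7, -4))) = Mul(-32, Add(-4, -11)) = Mul(-32, -15) = 480)
Function('x')(R) = Mul(-2, Pow(R, 2)) (Function('x')(R) = Mul(Mul(-2, R), R) = Mul(-2, Pow(R, 2)))
Add(Function('x')(H), Mul(Add(1928, 23535), Pow(Add(4812, 10138), -1))) = Add(Mul(-2, Pow(480, 2)), Mul(Add(1928, 23535), Pow(Add(4812, 10138), -1))) = Add(Mul(-2, 230400), Mul(25463, Pow(14950, -1))) = Add(-460800, Mul(25463, Rational(1, 14950))) = Add(-460800, Rational(25463, 14950)) = Rational(-6888934537, 14950)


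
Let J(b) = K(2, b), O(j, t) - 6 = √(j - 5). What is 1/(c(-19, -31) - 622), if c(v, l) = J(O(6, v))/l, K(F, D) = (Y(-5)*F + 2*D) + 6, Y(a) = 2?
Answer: -31/19306 ≈ -0.0016057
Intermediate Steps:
K(F, D) = 6 + 2*D + 2*F (K(F, D) = (2*F + 2*D) + 6 = (2*D + 2*F) + 6 = 6 + 2*D + 2*F)
O(j, t) = 6 + √(-5 + j) (O(j, t) = 6 + √(j - 5) = 6 + √(-5 + j))
J(b) = 10 + 2*b (J(b) = 6 + 2*b + 2*2 = 6 + 2*b + 4 = 10 + 2*b)
c(v, l) = 24/l (c(v, l) = (10 + 2*(6 + √(-5 + 6)))/l = (10 + 2*(6 + √1))/l = (10 + 2*(6 + 1))/l = (10 + 2*7)/l = (10 + 14)/l = 24/l)
1/(c(-19, -31) - 622) = 1/(24/(-31) - 622) = 1/(24*(-1/31) - 622) = 1/(-24/31 - 622) = 1/(-19306/31) = -31/19306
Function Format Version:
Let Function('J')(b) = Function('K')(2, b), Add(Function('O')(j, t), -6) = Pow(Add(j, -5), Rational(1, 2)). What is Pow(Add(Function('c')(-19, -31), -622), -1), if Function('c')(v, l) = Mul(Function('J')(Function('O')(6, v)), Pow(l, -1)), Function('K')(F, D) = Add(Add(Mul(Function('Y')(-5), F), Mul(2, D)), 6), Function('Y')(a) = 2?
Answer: Rational(-31, 19306) ≈ -0.0016057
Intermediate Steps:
Function('K')(F, D) = Add(6, Mul(2, D), Mul(2, F)) (Function('K')(F, D) = Add(Add(Mul(2, F), Mul(2, D)), 6) = Add(Add(Mul(2, D), Mul(2, F)), 6) = Add(6, Mul(2, D), Mul(2, F)))
Function('O')(j, t) = Add(6, Pow(Add(-5, j), Rational(1, 2))) (Function('O')(j, t) = Add(6, Pow(Add(j, -5), Rational(1, 2))) = Add(6, Pow(Add(-5, j), Rational(1, 2))))
Function('J')(b) = Add(10, Mul(2, b)) (Function('J')(b) = Add(6, Mul(2, b), Mul(2, 2)) = Add(6, Mul(2, b), 4) = Add(10, Mul(2, b)))
Function('c')(v, l) = Mul(24, Pow(l, -1)) (Function('c')(v, l) = Mul(Add(10, Mul(2, Add(6, Pow(Add(-5, 6), Rational(1, 2))))), Pow(l, -1)) = Mul(Add(10, Mul(2, Add(6, Pow(1, Rational(1, 2))))), Pow(l, -1)) = Mul(Add(10, Mul(2, Add(6, 1))), Pow(l, -1)) = Mul(Add(10, Mul(2, 7)), Pow(l, -1)) = Mul(Add(10, 14), Pow(l, -1)) = Mul(24, Pow(l, -1)))
Pow(Add(Function('c')(-19, -31), -622), -1) = Pow(Add(Mul(24, Pow(-31, -1)), -622), -1) = Pow(Add(Mul(24, Rational(-1, 31)), -622), -1) = Pow(Add(Rational(-24, 31), -622), -1) = Pow(Rational(-19306, 31), -1) = Rational(-31, 19306)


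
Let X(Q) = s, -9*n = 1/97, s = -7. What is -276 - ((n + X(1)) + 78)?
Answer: -302930/873 ≈ -347.00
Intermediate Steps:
n = -1/873 (n = -⅑/97 = -⅑*1/97 = -1/873 ≈ -0.0011455)
X(Q) = -7
-276 - ((n + X(1)) + 78) = -276 - ((-1/873 - 7) + 78) = -276 - (-6112/873 + 78) = -276 - 1*61982/873 = -276 - 61982/873 = -302930/873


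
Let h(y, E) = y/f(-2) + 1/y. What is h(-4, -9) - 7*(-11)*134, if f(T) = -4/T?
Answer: 41263/4 ≈ 10316.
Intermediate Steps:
h(y, E) = 1/y + y/2 (h(y, E) = y/((-4/(-2))) + 1/y = y/((-4*(-1/2))) + 1/y = y/2 + 1/y = 1/y + y/2)
h(-4, -9) - 7*(-11)*134 = (1/(-4) + (1/2)*(-4)) - 7*(-11)*134 = (-1/4 - 2) + 77*134 = -9/4 + 10318 = 41263/4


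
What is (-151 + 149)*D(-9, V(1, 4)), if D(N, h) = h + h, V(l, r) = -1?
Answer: 4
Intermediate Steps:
D(N, h) = 2*h
(-151 + 149)*D(-9, V(1, 4)) = (-151 + 149)*(2*(-1)) = -2*(-2) = 4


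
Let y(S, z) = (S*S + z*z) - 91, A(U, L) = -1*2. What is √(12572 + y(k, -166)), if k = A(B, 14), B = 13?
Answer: 3*√4449 ≈ 200.10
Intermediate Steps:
A(U, L) = -2
k = -2
y(S, z) = -91 + S² + z² (y(S, z) = (S² + z²) - 91 = -91 + S² + z²)
√(12572 + y(k, -166)) = √(12572 + (-91 + (-2)² + (-166)²)) = √(12572 + (-91 + 4 + 27556)) = √(12572 + 27469) = √40041 = 3*√4449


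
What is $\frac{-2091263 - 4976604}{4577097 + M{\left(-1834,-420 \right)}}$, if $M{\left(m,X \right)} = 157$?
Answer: $- \frac{7067867}{4577254} \approx -1.5441$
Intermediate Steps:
$\frac{-2091263 - 4976604}{4577097 + M{\left(-1834,-420 \right)}} = \frac{-2091263 - 4976604}{4577097 + 157} = - \frac{7067867}{4577254}$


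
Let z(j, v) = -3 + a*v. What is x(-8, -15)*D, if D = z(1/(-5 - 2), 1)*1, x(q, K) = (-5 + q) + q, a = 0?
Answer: 63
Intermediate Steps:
x(q, K) = -5 + 2*q
z(j, v) = -3 (z(j, v) = -3 + 0*v = -3 + 0 = -3)
D = -3 (D = -3*1 = -3)
x(-8, -15)*D = (-5 + 2*(-8))*(-3) = (-5 - 16)*(-3) = -21*(-3) = 63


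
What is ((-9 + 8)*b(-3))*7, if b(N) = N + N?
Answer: 42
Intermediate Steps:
b(N) = 2*N
((-9 + 8)*b(-3))*7 = ((-9 + 8)*(2*(-3)))*7 = -1*(-6)*7 = 6*7 = 42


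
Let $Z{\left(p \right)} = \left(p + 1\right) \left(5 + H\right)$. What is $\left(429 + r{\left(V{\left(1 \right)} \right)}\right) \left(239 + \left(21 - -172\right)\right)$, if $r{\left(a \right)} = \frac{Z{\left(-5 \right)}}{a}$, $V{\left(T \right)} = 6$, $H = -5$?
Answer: $185328$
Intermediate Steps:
$Z{\left(p \right)} = 0$ ($Z{\left(p \right)} = \left(p + 1\right) \left(5 - 5\right) = \left(1 + p\right) 0 = 0$)
$r{\left(a \right)} = 0$ ($r{\left(a \right)} = \frac{0}{a} = 0$)
$\left(429 + r{\left(V{\left(1 \right)} \right)}\right) \left(239 + \left(21 - -172\right)\right) = \left(429 + 0\right) \left(239 + \left(21 - -172\right)\right) = 429 \left(239 + \left(21 + 172\right)\right) = 429 \left(239 + 193\right) = 429 \cdot 432 = 185328$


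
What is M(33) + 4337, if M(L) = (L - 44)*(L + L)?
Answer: 3611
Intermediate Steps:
M(L) = 2*L*(-44 + L) (M(L) = (-44 + L)*(2*L) = 2*L*(-44 + L))
M(33) + 4337 = 2*33*(-44 + 33) + 4337 = 2*33*(-11) + 4337 = -726 + 4337 = 3611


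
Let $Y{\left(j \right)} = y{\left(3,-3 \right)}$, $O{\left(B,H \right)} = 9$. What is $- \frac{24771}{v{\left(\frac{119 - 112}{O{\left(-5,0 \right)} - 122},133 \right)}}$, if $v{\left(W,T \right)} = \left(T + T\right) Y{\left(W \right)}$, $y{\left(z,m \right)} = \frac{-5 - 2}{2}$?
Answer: $\frac{24771}{931} \approx 26.607$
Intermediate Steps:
$y{\left(z,m \right)} = - \frac{7}{2}$ ($y{\left(z,m \right)} = \left(-7\right) \frac{1}{2} = - \frac{7}{2}$)
$Y{\left(j \right)} = - \frac{7}{2}$
$v{\left(W,T \right)} = - 7 T$ ($v{\left(W,T \right)} = \left(T + T\right) \left(- \frac{7}{2}\right) = 2 T \left(- \frac{7}{2}\right) = - 7 T$)
$- \frac{24771}{v{\left(\frac{119 - 112}{O{\left(-5,0 \right)} - 122},133 \right)}} = - \frac{24771}{\left(-7\right) 133} = - \frac{24771}{-931} = \left(-24771\right) \left(- \frac{1}{931}\right) = \frac{24771}{931}$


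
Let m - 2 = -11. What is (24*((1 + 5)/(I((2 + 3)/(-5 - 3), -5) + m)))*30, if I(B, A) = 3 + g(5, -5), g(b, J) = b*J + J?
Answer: -120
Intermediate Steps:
m = -9 (m = 2 - 11 = -9)
g(b, J) = J + J*b (g(b, J) = J*b + J = J + J*b)
I(B, A) = -27 (I(B, A) = 3 - 5*(1 + 5) = 3 - 5*6 = 3 - 30 = -27)
(24*((1 + 5)/(I((2 + 3)/(-5 - 3), -5) + m)))*30 = (24*((1 + 5)/(-27 - 9)))*30 = (24*(6/(-36)))*30 = (24*(6*(-1/36)))*30 = (24*(-⅙))*30 = -4*30 = -120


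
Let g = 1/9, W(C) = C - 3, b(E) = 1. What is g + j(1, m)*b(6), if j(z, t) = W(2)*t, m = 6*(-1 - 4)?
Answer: 271/9 ≈ 30.111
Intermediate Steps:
W(C) = -3 + C
g = ⅑ ≈ 0.11111
m = -30 (m = 6*(-5) = -30)
j(z, t) = -t (j(z, t) = (-3 + 2)*t = -t)
g + j(1, m)*b(6) = ⅑ - 1*(-30)*1 = ⅑ + 30*1 = ⅑ + 30 = 271/9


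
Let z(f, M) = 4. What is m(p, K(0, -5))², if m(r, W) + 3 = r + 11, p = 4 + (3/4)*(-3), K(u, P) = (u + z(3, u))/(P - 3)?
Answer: 1521/16 ≈ 95.063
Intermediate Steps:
K(u, P) = (4 + u)/(-3 + P) (K(u, P) = (u + 4)/(P - 3) = (4 + u)/(-3 + P))
p = 7/4 (p = 4 + (3*(¼))*(-3) = 4 + (¾)*(-3) = 4 - 9/4 = 7/4 ≈ 1.7500)
m(r, W) = 8 + r (m(r, W) = -3 + (r + 11) = -3 + (11 + r) = 8 + r)
m(p, K(0, -5))² = (8 + 7/4)² = (39/4)² = 1521/16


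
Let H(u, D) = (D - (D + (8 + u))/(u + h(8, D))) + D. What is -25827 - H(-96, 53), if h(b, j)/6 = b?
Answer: -1244749/48 ≈ -25932.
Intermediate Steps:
h(b, j) = 6*b
H(u, D) = 2*D - (8 + D + u)/(48 + u) (H(u, D) = (D - (D + (8 + u))/(u + 6*8)) + D = (D - (8 + D + u)/(u + 48)) + D = (D - (8 + D + u)/(48 + u)) + D = 2*D - (8 + D + u)/(48 + u))
-25827 - H(-96, 53) = -25827 - (-8 - 1*(-96) + 95*53 + 2*53*(-96))/(48 - 96) = -25827 - (-8 + 96 + 5035 - 10176)/(-48) = -25827 - (-1)*(-5053)/48 = -25827 - 1*5053/48 = -25827 - 5053/48 = -1244749/48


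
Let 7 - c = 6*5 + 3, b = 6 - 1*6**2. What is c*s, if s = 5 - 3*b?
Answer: -2470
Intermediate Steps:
b = -30 (b = 6 - 1*36 = 6 - 36 = -30)
c = -26 (c = 7 - (6*5 + 3) = 7 - (30 + 3) = 7 - 1*33 = 7 - 33 = -26)
s = 95 (s = 5 - 3*(-30) = 5 + 90 = 95)
c*s = -26*95 = -2470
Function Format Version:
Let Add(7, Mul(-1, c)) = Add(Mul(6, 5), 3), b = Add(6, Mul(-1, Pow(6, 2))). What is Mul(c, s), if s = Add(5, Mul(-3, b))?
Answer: -2470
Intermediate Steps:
b = -30 (b = Add(6, Mul(-1, 36)) = Add(6, -36) = -30)
c = -26 (c = Add(7, Mul(-1, Add(Mul(6, 5), 3))) = Add(7, Mul(-1, Add(30, 3))) = Add(7, Mul(-1, 33)) = Add(7, -33) = -26)
s = 95 (s = Add(5, Mul(-3, -30)) = Add(5, 90) = 95)
Mul(c, s) = Mul(-26, 95) = -2470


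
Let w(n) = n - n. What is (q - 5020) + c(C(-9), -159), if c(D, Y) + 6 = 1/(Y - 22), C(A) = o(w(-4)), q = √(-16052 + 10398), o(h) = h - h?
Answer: -909707/181 + I*√5654 ≈ -5026.0 + 75.193*I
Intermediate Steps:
w(n) = 0
o(h) = 0
q = I*√5654 (q = √(-5654) = I*√5654 ≈ 75.193*I)
C(A) = 0
c(D, Y) = -6 + 1/(-22 + Y) (c(D, Y) = -6 + 1/(Y - 22) = -6 + 1/(-22 + Y))
(q - 5020) + c(C(-9), -159) = (I*√5654 - 5020) + (133 - 6*(-159))/(-22 - 159) = (-5020 + I*√5654) + (133 + 954)/(-181) = (-5020 + I*√5654) - 1/181*1087 = (-5020 + I*√5654) - 1087/181 = -909707/181 + I*√5654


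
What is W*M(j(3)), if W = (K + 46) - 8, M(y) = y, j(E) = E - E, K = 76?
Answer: 0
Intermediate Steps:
j(E) = 0
W = 114 (W = (76 + 46) - 8 = 122 - 8 = 114)
W*M(j(3)) = 114*0 = 0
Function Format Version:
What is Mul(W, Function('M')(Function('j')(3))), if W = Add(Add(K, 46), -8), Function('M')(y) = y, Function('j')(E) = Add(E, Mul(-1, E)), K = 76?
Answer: 0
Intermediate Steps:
Function('j')(E) = 0
W = 114 (W = Add(Add(76, 46), -8) = Add(122, -8) = 114)
Mul(W, Function('M')(Function('j')(3))) = Mul(114, 0) = 0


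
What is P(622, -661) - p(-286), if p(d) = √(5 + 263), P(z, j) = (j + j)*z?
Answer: -822284 - 2*√67 ≈ -8.2230e+5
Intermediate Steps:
P(z, j) = 2*j*z (P(z, j) = (2*j)*z = 2*j*z)
p(d) = 2*√67 (p(d) = √268 = 2*√67)
P(622, -661) - p(-286) = 2*(-661)*622 - 2*√67 = -822284 - 2*√67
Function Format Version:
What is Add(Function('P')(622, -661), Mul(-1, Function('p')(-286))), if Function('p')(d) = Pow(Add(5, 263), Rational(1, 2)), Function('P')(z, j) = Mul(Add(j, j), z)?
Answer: Add(-822284, Mul(-2, Pow(67, Rational(1, 2)))) ≈ -8.2230e+5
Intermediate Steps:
Function('P')(z, j) = Mul(2, j, z) (Function('P')(z, j) = Mul(Mul(2, j), z) = Mul(2, j, z))
Function('p')(d) = Mul(2, Pow(67, Rational(1, 2))) (Function('p')(d) = Pow(268, Rational(1, 2)) = Mul(2, Pow(67, Rational(1, 2))))
Add(Function('P')(622, -661), Mul(-1, Function('p')(-286))) = Add(Mul(2, -661, 622), Mul(-1, Mul(2, Pow(67, Rational(1, 2))))) = Add(-822284, Mul(-2, Pow(67, Rational(1, 2))))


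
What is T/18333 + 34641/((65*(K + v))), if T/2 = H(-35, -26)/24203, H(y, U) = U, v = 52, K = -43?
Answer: 1707853639171/28841383935 ≈ 59.215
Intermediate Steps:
T = -52/24203 (T = 2*(-26/24203) = -52/24203 ≈ -0.0021485)
T/18333 + 34641/((65*(K + v))) = -52/24203/18333 + 34641/((65*(-43 + 52))) = -52/24203*1/18333 + 34641/((65*9)) = -52/443713599 + 34641/585 = -52/443713599 + 34641*(1/585) = -52/443713599 + 3849/65 = 1707853639171/28841383935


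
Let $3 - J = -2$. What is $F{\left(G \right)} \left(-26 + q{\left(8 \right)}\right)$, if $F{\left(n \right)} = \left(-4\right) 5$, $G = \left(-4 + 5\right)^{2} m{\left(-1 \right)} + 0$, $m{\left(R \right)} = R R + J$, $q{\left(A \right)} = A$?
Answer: $360$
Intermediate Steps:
$J = 5$ ($J = 3 - -2 = 3 + 2 = 5$)
$m{\left(R \right)} = 5 + R^{2}$ ($m{\left(R \right)} = R R + 5 = R^{2} + 5 = 5 + R^{2}$)
$G = 6$ ($G = \left(-4 + 5\right)^{2} \left(5 + \left(-1\right)^{2}\right) + 0 = 1^{2} \left(5 + 1\right) + 0 = 1 \cdot 6 + 0 = 6 + 0 = 6$)
$F{\left(n \right)} = -20$
$F{\left(G \right)} \left(-26 + q{\left(8 \right)}\right) = - 20 \left(-26 + 8\right) = \left(-20\right) \left(-18\right) = 360$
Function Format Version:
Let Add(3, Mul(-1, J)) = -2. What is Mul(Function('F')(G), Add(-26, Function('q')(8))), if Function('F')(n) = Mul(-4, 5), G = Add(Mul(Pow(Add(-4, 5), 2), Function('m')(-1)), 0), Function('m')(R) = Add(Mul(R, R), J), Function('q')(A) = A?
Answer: 360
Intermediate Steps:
J = 5 (J = Add(3, Mul(-1, -2)) = Add(3, 2) = 5)
Function('m')(R) = Add(5, Pow(R, 2)) (Function('m')(R) = Add(Mul(R, R), 5) = Add(Pow(R, 2), 5) = Add(5, Pow(R, 2)))
G = 6 (G = Add(Mul(Pow(Add(-4, 5), 2), Add(5, Pow(-1, 2))), 0) = Add(Mul(Pow(1, 2), Add(5, 1)), 0) = Add(Mul(1, 6), 0) = Add(6, 0) = 6)
Function('F')(n) = -20
Mul(Function('F')(G), Add(-26, Function('q')(8))) = Mul(-20, Add(-26, 8)) = Mul(-20, -18) = 360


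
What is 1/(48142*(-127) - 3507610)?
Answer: -1/9621644 ≈ -1.0393e-7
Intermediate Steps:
1/(48142*(-127) - 3507610) = 1/(-6114034 - 3507610) = 1/(-9621644) = -1/9621644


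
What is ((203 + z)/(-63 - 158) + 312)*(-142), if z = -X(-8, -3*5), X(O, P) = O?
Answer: -9761222/221 ≈ -44168.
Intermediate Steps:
z = 8 (z = -1*(-8) = 8)
((203 + z)/(-63 - 158) + 312)*(-142) = ((203 + 8)/(-63 - 158) + 312)*(-142) = (211/(-221) + 312)*(-142) = (211*(-1/221) + 312)*(-142) = (-211/221 + 312)*(-142) = (68741/221)*(-142) = -9761222/221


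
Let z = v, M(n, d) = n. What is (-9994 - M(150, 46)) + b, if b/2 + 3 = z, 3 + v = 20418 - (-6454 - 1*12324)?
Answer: 68236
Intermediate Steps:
v = 39193 (v = -3 + (20418 - (-6454 - 1*12324)) = -3 + (20418 - (-6454 - 12324)) = -3 + (20418 - 1*(-18778)) = -3 + (20418 + 18778) = -3 + 39196 = 39193)
z = 39193
b = 78380 (b = -6 + 2*39193 = -6 + 78386 = 78380)
(-9994 - M(150, 46)) + b = (-9994 - 1*150) + 78380 = (-9994 - 150) + 78380 = -10144 + 78380 = 68236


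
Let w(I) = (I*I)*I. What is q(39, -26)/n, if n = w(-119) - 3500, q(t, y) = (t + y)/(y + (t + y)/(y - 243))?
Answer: 269/910187201 ≈ 2.9554e-7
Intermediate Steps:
q(t, y) = (t + y)/(y + (t + y)/(-243 + y))
w(I) = I³ (w(I) = I²*I = I³)
n = -1688659 (n = (-119)³ - 3500 = -1685159 - 3500 = -1688659)
q(39, -26)/n = (((-26)² - 243*39 - 243*(-26) + 39*(-26))/(39 + (-26)² - 242*(-26)))/(-1688659) = ((676 - 9477 + 6318 - 1014)/(39 + 676 + 6292))*(-1/1688659) = (-3497/7007)*(-1/1688659) = ((1/7007)*(-3497))*(-1/1688659) = -269/539*(-1/1688659) = 269/910187201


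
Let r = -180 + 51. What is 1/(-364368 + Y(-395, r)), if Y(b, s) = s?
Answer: -1/364497 ≈ -2.7435e-6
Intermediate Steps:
r = -129
1/(-364368 + Y(-395, r)) = 1/(-364368 - 129) = 1/(-364497) = -1/364497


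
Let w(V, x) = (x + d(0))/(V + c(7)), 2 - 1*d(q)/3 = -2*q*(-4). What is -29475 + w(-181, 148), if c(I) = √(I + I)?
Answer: -87749609/2977 - 14*√14/2977 ≈ -29476.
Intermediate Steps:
c(I) = √2*√I (c(I) = √(2*I) = √2*√I)
d(q) = 6 - 24*q (d(q) = 6 - 3*(-2*q)*(-4) = 6 - 24*q)
w(V, x) = (6 + x)/(V + √14) (w(V, x) = (x + (6 - 24*0))/(V + √2*√7) = (x + (6 + 0))/(V + √14) = (x + 6)/(V + √14) = (6 + x)/(V + √14))
-29475 + w(-181, 148) = -29475 + (6 + 148)/(-181 + √14) = -29475 + 154/(-181 + √14)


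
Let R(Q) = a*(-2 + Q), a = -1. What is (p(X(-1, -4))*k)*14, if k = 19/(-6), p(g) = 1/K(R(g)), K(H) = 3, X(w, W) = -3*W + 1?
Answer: -133/9 ≈ -14.778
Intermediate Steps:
R(Q) = 2 - Q (R(Q) = -(-2 + Q) = 2 - Q)
X(w, W) = 1 - 3*W
p(g) = ⅓ (p(g) = 1/3 = ⅓)
k = -19/6 (k = 19*(-⅙) = -19/6 ≈ -3.1667)
(p(X(-1, -4))*k)*14 = ((⅓)*(-19/6))*14 = -19/18*14 = -133/9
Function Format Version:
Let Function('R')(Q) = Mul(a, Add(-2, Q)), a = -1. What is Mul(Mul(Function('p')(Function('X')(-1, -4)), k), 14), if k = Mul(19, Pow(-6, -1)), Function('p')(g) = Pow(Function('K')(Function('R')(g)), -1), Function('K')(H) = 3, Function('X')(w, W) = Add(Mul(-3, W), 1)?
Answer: Rational(-133, 9) ≈ -14.778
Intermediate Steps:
Function('R')(Q) = Add(2, Mul(-1, Q)) (Function('R')(Q) = Mul(-1, Add(-2, Q)) = Add(2, Mul(-1, Q)))
Function('X')(w, W) = Add(1, Mul(-3, W))
Function('p')(g) = Rational(1, 3) (Function('p')(g) = Pow(3, -1) = Rational(1, 3))
k = Rational(-19, 6) (k = Mul(19, Rational(-1, 6)) = Rational(-19, 6) ≈ -3.1667)
Mul(Mul(Function('p')(Function('X')(-1, -4)), k), 14) = Mul(Mul(Rational(1, 3), Rational(-19, 6)), 14) = Mul(Rational(-19, 18), 14) = Rational(-133, 9)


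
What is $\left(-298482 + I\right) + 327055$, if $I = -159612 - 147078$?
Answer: $-278117$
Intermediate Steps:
$I = -306690$ ($I = -159612 - 147078 = -306690$)
$\left(-298482 + I\right) + 327055 = \left(-298482 - 306690\right) + 327055 = -605172 + 327055 = -278117$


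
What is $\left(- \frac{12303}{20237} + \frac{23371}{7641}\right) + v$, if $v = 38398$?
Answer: $\frac{5937896902670}{154630917} \approx 38400.0$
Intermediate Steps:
$\left(- \frac{12303}{20237} + \frac{23371}{7641}\right) + v = \left(- \frac{12303}{20237} + \frac{23371}{7641}\right) + 38398 = \frac{378951704}{154630917} + 38398 = \frac{5937896902670}{154630917}$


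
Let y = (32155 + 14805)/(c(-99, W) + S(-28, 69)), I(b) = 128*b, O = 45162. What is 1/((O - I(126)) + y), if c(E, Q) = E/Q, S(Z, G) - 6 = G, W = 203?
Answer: 7563/224350582 ≈ 3.3711e-5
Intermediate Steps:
S(Z, G) = 6 + G
y = 4766440/7563 (y = (32155 + 14805)/(-99/203 + (6 + 69)) = 46960/(-99*1/203 + 75) = 46960/(-99/203 + 75) = 46960/(15126/203) = 46960*(203/15126) = 4766440/7563 ≈ 630.23)
1/((O - I(126)) + y) = 1/((45162 - 128*126) + 4766440/7563) = 1/((45162 - 1*16128) + 4766440/7563) = 1/((45162 - 16128) + 4766440/7563) = 1/(29034 + 4766440/7563) = 1/(224350582/7563) = 7563/224350582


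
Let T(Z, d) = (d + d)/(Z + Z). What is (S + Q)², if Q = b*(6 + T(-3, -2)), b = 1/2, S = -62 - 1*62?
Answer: 131044/9 ≈ 14560.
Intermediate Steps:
S = -124 (S = -62 - 62 = -124)
T(Z, d) = d/Z (T(Z, d) = (2*d)/((2*Z)) = (2*d)*(1/(2*Z)) = d/Z)
b = ½ ≈ 0.50000
Q = 10/3 (Q = (6 - 2/(-3))/2 = (6 - 2*(-⅓))/2 = (6 + ⅔)/2 = (½)*(20/3) = 10/3 ≈ 3.3333)
(S + Q)² = (-124 + 10/3)² = (-362/3)² = 131044/9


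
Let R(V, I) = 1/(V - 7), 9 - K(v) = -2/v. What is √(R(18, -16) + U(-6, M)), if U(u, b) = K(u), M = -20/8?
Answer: 17*√33/33 ≈ 2.9593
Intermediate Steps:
M = -5/2 (M = -20*⅛ = -5/2 ≈ -2.5000)
K(v) = 9 + 2/v (K(v) = 9 - (-2)/v = 9 + 2/v)
R(V, I) = 1/(-7 + V)
U(u, b) = 9 + 2/u
√(R(18, -16) + U(-6, M)) = √(1/(-7 + 18) + (9 + 2/(-6))) = √(1/11 + (9 + 2*(-⅙))) = √(1/11 + (9 - ⅓)) = √(1/11 + 26/3) = √(289/33) = 17*√33/33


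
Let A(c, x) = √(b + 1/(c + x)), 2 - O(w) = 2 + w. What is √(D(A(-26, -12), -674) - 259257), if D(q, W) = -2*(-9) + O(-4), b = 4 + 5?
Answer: I*√259235 ≈ 509.15*I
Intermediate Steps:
b = 9
O(w) = -w (O(w) = 2 - (2 + w) = 2 + (-2 - w) = -w)
A(c, x) = √(9 + 1/(c + x))
D(q, W) = 22 (D(q, W) = -2*(-9) - 1*(-4) = 18 + 4 = 22)
√(D(A(-26, -12), -674) - 259257) = √(22 - 259257) = √(-259235) = I*√259235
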